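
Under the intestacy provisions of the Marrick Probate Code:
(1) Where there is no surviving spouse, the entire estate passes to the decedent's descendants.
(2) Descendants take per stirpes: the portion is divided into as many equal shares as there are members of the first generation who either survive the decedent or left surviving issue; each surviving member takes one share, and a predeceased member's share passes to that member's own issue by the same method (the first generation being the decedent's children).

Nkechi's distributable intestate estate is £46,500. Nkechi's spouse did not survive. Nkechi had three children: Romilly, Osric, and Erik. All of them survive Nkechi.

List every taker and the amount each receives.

Romilly: £15,500; Osric: £15,500; Erik: £15,500

The entire £46,500 passes to the descendants.
That amount (£46,500) is divided into 3 shares of £15,500: Romilly, Osric, and Erik each take £15,500.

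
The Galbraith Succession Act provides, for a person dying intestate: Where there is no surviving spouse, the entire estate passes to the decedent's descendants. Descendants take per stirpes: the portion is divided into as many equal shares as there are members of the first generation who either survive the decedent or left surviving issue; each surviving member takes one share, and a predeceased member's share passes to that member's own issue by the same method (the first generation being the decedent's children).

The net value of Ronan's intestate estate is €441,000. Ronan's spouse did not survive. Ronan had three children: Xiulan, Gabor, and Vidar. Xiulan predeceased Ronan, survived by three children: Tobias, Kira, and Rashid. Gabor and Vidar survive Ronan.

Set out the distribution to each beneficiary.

Tobias: €49,000; Kira: €49,000; Rashid: €49,000; Gabor: €147,000; Vidar: €147,000

The entire €441,000 passes to the descendants.
That amount (€441,000) is divided into 3 shares of €147,000: Gabor and Vidar each take €147,000; Xiulan's €147,000 share passes to Xiulan's issue.
Xiulan's share (€147,000) is divided into 3 shares of €49,000: Tobias, Kira, and Rashid each take €49,000.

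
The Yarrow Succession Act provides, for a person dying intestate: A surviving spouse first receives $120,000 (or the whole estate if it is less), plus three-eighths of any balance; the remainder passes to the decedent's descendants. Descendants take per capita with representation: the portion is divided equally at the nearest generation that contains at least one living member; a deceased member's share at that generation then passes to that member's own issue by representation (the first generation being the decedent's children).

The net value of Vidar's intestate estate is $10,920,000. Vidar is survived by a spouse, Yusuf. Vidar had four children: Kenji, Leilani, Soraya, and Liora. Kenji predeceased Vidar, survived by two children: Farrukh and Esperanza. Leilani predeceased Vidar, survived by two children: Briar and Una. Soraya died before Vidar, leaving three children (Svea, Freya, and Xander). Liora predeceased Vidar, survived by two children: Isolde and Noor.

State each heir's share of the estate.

Yusuf first takes $120,000, leaving a balance of $10,800,000. Yusuf then takes three-eighths of the balance ($4,050,000), for a total of $4,170,000. The remaining $6,750,000 passes to the descendants.
No child survives, so the initial division is made at the grandchildren's generation.
The descendants' portion ($6,750,000) is divided into 9 shares of $750,000: Farrukh, Esperanza, Briar, Una, Svea, Freya, Xander, Isolde, and Noor each take $750,000.

Yusuf: $4,170,000; Farrukh: $750,000; Esperanza: $750,000; Briar: $750,000; Una: $750,000; Svea: $750,000; Freya: $750,000; Xander: $750,000; Isolde: $750,000; Noor: $750,000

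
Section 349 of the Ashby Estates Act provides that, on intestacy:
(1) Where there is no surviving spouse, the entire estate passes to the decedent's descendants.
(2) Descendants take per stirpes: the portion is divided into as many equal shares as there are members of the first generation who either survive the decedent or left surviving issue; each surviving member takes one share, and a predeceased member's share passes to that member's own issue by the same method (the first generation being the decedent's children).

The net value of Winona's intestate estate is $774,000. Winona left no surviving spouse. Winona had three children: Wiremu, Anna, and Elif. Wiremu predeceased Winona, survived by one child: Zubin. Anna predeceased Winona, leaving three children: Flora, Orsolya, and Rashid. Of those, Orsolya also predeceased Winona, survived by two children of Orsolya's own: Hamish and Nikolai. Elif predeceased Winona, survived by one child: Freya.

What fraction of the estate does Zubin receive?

Zubin receives 1/3 of the estate.

The entire $774,000 passes to the descendants.
That amount ($774,000) is divided into 3 shares of $258,000: Wiremu's $258,000 share passes to Wiremu's issue; Anna's $258,000 share passes to Anna's issue; Elif's $258,000 share passes to Elif's issue.
Wiremu's share ($258,000) passes entirely to Zubin.
Anna's share ($258,000) is divided into 3 shares of $86,000: Flora and Rashid each take $86,000; Orsolya's $86,000 share passes to Orsolya's issue.
Orsolya's share ($86,000) is divided into 2 shares of $43,000: Hamish and Nikolai each take $43,000.
Elif's share ($258,000) passes entirely to Freya.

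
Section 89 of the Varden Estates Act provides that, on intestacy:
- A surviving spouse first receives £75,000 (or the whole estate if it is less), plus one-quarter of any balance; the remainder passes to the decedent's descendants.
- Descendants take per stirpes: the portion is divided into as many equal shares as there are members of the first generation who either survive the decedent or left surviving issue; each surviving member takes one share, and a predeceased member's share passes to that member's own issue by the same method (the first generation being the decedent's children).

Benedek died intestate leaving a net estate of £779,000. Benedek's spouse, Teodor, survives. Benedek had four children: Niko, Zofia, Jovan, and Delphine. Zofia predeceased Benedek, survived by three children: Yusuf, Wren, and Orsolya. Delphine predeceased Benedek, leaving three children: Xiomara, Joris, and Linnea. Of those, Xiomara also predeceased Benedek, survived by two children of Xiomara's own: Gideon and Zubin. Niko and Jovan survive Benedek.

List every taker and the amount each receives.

Teodor first takes £75,000, leaving a balance of £704,000. Teodor then takes one-quarter of the balance (£176,000), for a total of £251,000. The remaining £528,000 passes to the descendants.
The descendants' portion (£528,000) is divided into 4 shares of £132,000: Niko and Jovan each take £132,000; Zofia's £132,000 share passes to Zofia's issue; Delphine's £132,000 share passes to Delphine's issue.
Zofia's share (£132,000) is divided into 3 shares of £44,000: Yusuf, Wren, and Orsolya each take £44,000.
Delphine's share (£132,000) is divided into 3 shares of £44,000: Joris and Linnea each take £44,000; Xiomara's £44,000 share passes to Xiomara's issue.
Xiomara's share (£44,000) is divided into 2 shares of £22,000: Gideon and Zubin each take £22,000.

Teodor: £251,000; Niko: £132,000; Yusuf: £44,000; Wren: £44,000; Orsolya: £44,000; Jovan: £132,000; Gideon: £22,000; Zubin: £22,000; Joris: £44,000; Linnea: £44,000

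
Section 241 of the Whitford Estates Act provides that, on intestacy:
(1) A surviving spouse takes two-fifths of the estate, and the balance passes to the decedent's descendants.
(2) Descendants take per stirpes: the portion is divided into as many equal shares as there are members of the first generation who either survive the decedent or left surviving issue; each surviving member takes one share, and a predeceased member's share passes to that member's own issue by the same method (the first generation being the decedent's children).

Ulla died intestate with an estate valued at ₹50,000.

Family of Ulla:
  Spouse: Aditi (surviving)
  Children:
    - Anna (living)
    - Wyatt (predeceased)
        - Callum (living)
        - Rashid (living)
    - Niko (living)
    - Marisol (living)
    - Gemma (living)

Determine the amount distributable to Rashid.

Aditi takes two-fifths of ₹50,000 = ₹20,000. The remaining ₹30,000 passes to the descendants.
The descendants' portion (₹30,000) is divided into 5 shares of ₹6,000: Anna, Niko, Marisol, and Gemma each take ₹6,000; Wyatt's ₹6,000 share passes to Wyatt's issue.
Wyatt's share (₹6,000) is divided into 2 shares of ₹3,000: Callum and Rashid each take ₹3,000.

Rashid receives ₹3,000.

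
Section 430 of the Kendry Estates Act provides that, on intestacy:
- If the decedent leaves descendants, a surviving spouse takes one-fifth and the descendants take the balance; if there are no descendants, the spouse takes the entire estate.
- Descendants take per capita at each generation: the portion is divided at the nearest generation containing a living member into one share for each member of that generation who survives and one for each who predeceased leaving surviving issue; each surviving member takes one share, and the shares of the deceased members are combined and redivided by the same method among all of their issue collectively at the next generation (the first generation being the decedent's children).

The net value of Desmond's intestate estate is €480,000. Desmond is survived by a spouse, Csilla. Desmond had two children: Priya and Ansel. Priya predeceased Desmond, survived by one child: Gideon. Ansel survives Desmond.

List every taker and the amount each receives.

Csilla takes one-fifth of €480,000 = €96,000. The remaining €384,000 passes to the descendants.
The descendants' portion (€384,000) is divided at the children's generation into 2 shares of €192,000. Ansel takes €192,000. The remaining share for the deceased Priya (€192,000) is carried to the next generation.
That pool (€192,000) passes entirely to Gideon, the sole taker at the grandchildren's generation.

Csilla: €96,000; Gideon: €192,000; Ansel: €192,000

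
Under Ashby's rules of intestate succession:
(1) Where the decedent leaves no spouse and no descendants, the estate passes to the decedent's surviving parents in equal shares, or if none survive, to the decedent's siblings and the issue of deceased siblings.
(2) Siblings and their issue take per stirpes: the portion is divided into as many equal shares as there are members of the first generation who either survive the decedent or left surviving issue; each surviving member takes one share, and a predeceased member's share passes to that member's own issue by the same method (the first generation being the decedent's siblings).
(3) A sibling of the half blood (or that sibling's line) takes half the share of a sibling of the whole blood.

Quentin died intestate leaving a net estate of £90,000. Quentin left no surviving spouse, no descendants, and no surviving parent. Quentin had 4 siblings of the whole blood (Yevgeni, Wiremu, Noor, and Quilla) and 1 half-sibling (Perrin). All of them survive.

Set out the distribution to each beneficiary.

Perrin: £10,000; Yevgeni: £20,000; Wiremu: £20,000; Noor: £20,000; Quilla: £20,000

The entire £90,000 passes to the siblings and their issue.
Counting each half-blood sibling's line as half a unit, there are 9/2 units in £90,000, so one unit is £20,000. Whole-blood lines (Yevgeni, Wiremu, Noor, and Quilla) take £20,000 each; half-blood lines (Perrin) take £10,000 each.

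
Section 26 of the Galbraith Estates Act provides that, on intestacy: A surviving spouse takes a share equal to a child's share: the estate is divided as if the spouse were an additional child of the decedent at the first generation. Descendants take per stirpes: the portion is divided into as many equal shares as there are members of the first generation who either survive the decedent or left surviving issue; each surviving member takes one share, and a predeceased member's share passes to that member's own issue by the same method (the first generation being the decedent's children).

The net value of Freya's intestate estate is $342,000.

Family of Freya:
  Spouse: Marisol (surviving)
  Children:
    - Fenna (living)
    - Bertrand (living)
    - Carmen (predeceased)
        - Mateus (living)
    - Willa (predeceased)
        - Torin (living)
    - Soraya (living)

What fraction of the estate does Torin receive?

The spouse counts as an additional share at the children's level, so there are 6 primary shares of $57,000. Marisol takes one such share ($57,000).
The children's combined portion ($285,000) is divided into 5 shares of $57,000: Fenna, Bertrand, and Soraya each take $57,000; Carmen's $57,000 share passes to Carmen's issue; Willa's $57,000 share passes to Willa's issue.
Carmen's share ($57,000) passes entirely to Mateus.
Willa's share ($57,000) passes entirely to Torin.

Torin receives 1/6 of the estate.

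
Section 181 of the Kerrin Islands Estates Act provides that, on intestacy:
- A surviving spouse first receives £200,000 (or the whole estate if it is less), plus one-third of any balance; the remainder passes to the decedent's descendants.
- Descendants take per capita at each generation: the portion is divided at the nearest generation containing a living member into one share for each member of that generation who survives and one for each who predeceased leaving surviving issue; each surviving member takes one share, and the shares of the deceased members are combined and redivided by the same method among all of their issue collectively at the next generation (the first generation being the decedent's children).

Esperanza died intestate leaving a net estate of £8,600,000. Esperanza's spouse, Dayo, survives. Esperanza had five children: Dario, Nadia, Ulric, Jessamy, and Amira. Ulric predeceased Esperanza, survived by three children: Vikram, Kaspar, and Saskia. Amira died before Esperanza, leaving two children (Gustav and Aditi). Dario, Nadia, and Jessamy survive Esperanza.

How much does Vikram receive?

Vikram receives £448,000.

Dayo first takes £200,000, leaving a balance of £8,400,000. Dayo then takes one-third of the balance (£2,800,000), for a total of £3,000,000. The remaining £5,600,000 passes to the descendants.
The descendants' portion (£5,600,000) is divided at the children's generation into 5 shares of £1,120,000. Dario, Nadia, and Jessamy each take £1,120,000. The 2 shares of the deceased (Ulric and Amira) are combined into a pool of £2,240,000.
That pool (£2,240,000) is divided at the grandchildren's generation equally among Vikram, Kaspar, Saskia, Gustav, and Aditi: £448,000 each.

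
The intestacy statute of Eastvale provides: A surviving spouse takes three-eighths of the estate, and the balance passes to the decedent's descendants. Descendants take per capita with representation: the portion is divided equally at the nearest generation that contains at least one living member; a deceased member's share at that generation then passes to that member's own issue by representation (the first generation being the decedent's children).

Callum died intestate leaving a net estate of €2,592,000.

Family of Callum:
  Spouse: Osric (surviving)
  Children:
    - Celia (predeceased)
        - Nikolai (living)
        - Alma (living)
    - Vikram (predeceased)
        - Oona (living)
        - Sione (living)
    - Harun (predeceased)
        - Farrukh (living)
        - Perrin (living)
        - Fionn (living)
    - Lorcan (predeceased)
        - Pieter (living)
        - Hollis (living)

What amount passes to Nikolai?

Nikolai receives €180,000.

Osric takes three-eighths of €2,592,000 = €972,000. The remaining €1,620,000 passes to the descendants.
No child survives, so the initial division is made at the grandchildren's generation.
The descendants' portion (€1,620,000) is divided into 9 shares of €180,000: Nikolai, Alma, Oona, Sione, Farrukh, Perrin, Fionn, Pieter, and Hollis each take €180,000.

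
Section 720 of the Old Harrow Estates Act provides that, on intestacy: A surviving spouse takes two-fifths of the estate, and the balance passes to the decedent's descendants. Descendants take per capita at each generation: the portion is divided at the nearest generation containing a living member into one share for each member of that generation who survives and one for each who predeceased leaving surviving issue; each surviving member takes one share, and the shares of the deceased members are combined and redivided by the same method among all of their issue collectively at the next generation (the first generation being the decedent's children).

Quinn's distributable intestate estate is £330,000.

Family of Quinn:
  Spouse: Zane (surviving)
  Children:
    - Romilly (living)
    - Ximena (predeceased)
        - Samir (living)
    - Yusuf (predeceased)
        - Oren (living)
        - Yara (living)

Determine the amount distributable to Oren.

Oren receives £44,000.

Zane takes two-fifths of £330,000 = £132,000. The remaining £198,000 passes to the descendants.
The descendants' portion (£198,000) is divided at the children's generation into 3 shares of £66,000. Romilly takes £66,000. The 2 shares of the deceased (Ximena and Yusuf) are combined into a pool of £132,000.
That pool (£132,000) is divided at the grandchildren's generation equally among Samir, Oren, and Yara: £44,000 each.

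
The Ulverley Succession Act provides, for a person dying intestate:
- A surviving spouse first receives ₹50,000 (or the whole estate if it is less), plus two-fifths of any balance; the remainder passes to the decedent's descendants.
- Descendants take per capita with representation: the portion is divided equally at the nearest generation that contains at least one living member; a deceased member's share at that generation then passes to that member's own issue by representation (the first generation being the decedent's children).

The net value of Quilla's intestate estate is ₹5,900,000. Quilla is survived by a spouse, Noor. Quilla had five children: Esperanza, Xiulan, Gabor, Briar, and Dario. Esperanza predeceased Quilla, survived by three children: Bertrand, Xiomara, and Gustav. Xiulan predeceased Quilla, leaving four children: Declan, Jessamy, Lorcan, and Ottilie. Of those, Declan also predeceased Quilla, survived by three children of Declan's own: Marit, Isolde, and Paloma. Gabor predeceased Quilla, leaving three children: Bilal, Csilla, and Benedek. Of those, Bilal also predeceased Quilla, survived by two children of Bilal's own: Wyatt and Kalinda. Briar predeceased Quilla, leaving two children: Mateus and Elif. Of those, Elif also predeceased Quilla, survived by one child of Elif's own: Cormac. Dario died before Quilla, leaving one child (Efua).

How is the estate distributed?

Noor: ₹2,390,000; Bertrand: ₹270,000; Xiomara: ₹270,000; Gustav: ₹270,000; Marit: ₹90,000; Isolde: ₹90,000; Paloma: ₹90,000; Jessamy: ₹270,000; Lorcan: ₹270,000; Ottilie: ₹270,000; Wyatt: ₹135,000; Kalinda: ₹135,000; Csilla: ₹270,000; Benedek: ₹270,000; Mateus: ₹270,000; Cormac: ₹270,000; Efua: ₹270,000

Noor first takes ₹50,000, leaving a balance of ₹5,850,000. Noor then takes two-fifths of the balance (₹2,340,000), for a total of ₹2,390,000. The remaining ₹3,510,000 passes to the descendants.
No child survives, so the initial division is made at the grandchildren's generation.
The descendants' portion (₹3,510,000) is divided into 13 shares of ₹270,000: Bertrand, Xiomara, Gustav, Jessamy, Lorcan, Ottilie, Csilla, Benedek, Mateus, and Efua each take ₹270,000; Declan's ₹270,000 share passes to Declan's issue; Bilal's ₹270,000 share passes to Bilal's issue; Elif's ₹270,000 share passes to Elif's issue.
Declan's share (₹270,000) is divided into 3 shares of ₹90,000: Marit, Isolde, and Paloma each take ₹90,000.
Bilal's share (₹270,000) is divided into 2 shares of ₹135,000: Wyatt and Kalinda each take ₹135,000.
Elif's share (₹270,000) passes entirely to Cormac.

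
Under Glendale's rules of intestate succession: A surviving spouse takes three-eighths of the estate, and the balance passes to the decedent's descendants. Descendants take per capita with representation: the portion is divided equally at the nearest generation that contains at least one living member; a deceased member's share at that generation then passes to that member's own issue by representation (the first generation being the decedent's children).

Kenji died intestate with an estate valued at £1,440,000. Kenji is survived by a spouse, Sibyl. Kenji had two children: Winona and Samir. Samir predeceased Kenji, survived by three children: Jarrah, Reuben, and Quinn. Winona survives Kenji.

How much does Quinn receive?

Quinn receives £150,000.

Sibyl takes three-eighths of £1,440,000 = £540,000. The remaining £900,000 passes to the descendants.
The descendants' portion (£900,000) is divided into 2 shares of £450,000: Winona takes £450,000; Samir's £450,000 share passes to Samir's issue.
Samir's share (£450,000) is divided into 3 shares of £150,000: Jarrah, Reuben, and Quinn each take £150,000.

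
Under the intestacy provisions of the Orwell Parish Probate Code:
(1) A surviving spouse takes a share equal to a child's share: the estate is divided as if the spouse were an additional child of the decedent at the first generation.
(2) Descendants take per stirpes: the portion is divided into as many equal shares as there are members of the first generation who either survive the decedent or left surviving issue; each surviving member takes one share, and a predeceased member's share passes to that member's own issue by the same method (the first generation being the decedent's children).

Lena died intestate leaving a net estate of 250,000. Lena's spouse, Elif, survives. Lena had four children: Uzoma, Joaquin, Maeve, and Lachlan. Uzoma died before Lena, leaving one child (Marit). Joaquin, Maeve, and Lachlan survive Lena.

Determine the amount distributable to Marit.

Marit receives 50,000.

The spouse counts as an additional share at the children's level, so there are 5 primary shares of 50,000. Elif takes one such share (50,000).
The children's combined portion (200,000) is divided into 4 shares of 50,000: Joaquin, Maeve, and Lachlan each take 50,000; Uzoma's 50,000 share passes to Uzoma's issue.
Uzoma's share (50,000) passes entirely to Marit.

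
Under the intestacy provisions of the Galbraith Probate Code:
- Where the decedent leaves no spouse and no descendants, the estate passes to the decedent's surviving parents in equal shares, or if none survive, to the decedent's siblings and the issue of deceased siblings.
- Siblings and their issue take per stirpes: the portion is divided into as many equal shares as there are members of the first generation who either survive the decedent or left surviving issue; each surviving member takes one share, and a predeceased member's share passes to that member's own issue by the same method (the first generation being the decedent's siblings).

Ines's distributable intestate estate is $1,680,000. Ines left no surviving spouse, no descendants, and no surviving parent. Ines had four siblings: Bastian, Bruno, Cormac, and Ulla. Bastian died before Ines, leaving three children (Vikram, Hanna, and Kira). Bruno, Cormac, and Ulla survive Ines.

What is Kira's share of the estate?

Kira receives $140,000.

The entire $1,680,000 passes to the siblings and their issue.
That amount ($1,680,000) is divided into 4 shares of $420,000: Bruno, Cormac, and Ulla each take $420,000; Bastian's $420,000 share passes to Bastian's issue.
Bastian's share ($420,000) is divided into 3 shares of $140,000: Vikram, Hanna, and Kira each take $140,000.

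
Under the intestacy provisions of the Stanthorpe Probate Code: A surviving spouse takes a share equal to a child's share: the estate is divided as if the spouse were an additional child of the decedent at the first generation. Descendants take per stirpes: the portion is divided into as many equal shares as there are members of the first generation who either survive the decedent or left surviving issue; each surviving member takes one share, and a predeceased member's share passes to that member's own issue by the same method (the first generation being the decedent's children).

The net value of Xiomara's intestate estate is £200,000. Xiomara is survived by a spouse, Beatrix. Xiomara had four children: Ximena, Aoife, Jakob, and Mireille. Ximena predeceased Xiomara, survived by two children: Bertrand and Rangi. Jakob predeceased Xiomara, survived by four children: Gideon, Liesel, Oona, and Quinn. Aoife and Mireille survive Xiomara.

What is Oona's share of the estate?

Oona receives £10,000.

The spouse counts as an additional share at the children's level, so there are 5 primary shares of £40,000. Beatrix takes one such share (£40,000).
The children's combined portion (£160,000) is divided into 4 shares of £40,000: Aoife and Mireille each take £40,000; Ximena's £40,000 share passes to Ximena's issue; Jakob's £40,000 share passes to Jakob's issue.
Ximena's share (£40,000) is divided into 2 shares of £20,000: Bertrand and Rangi each take £20,000.
Jakob's share (£40,000) is divided into 4 shares of £10,000: Gideon, Liesel, Oona, and Quinn each take £10,000.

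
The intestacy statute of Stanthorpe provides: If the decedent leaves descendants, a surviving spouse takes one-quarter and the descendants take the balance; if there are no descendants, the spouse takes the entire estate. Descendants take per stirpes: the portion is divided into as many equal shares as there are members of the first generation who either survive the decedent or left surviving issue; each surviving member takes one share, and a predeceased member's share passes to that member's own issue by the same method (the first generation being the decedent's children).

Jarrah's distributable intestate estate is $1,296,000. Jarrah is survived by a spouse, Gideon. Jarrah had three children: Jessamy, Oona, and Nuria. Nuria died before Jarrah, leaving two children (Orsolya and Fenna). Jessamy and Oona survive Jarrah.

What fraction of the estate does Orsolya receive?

Gideon takes one-quarter of $1,296,000 = $324,000. The remaining $972,000 passes to the descendants.
The descendants' portion ($972,000) is divided into 3 shares of $324,000: Jessamy and Oona each take $324,000; Nuria's $324,000 share passes to Nuria's issue.
Nuria's share ($324,000) is divided into 2 shares of $162,000: Orsolya and Fenna each take $162,000.

Orsolya receives 1/8 of the estate.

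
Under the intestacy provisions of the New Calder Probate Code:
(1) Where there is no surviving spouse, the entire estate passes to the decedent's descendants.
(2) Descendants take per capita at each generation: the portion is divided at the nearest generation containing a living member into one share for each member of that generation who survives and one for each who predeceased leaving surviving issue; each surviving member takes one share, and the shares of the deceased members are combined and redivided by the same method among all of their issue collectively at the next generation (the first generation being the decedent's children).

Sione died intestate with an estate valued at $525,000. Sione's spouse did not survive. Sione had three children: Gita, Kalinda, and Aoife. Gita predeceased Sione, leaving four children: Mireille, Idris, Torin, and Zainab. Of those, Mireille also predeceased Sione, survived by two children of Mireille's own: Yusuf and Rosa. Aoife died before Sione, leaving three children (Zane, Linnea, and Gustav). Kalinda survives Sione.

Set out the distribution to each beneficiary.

Yusuf: $25,000; Rosa: $25,000; Idris: $50,000; Torin: $50,000; Zainab: $50,000; Kalinda: $175,000; Zane: $50,000; Linnea: $50,000; Gustav: $50,000

The entire $525,000 passes to the descendants.
That amount ($525,000) is divided at the children's generation into 3 shares of $175,000. Kalinda takes $175,000. The 2 shares of the deceased (Gita and Aoife) are combined into a pool of $350,000.
That pool ($350,000) is divided at the grandchildren's generation into 7 shares of $50,000. Idris, Torin, Zainab, Zane, Linnea, and Gustav each take $50,000. The remaining share for the deceased Mireille ($50,000) is carried to the next generation.
That pool ($50,000) is divided at the great-grandchildren's generation equally among Yusuf and Rosa: $25,000 each.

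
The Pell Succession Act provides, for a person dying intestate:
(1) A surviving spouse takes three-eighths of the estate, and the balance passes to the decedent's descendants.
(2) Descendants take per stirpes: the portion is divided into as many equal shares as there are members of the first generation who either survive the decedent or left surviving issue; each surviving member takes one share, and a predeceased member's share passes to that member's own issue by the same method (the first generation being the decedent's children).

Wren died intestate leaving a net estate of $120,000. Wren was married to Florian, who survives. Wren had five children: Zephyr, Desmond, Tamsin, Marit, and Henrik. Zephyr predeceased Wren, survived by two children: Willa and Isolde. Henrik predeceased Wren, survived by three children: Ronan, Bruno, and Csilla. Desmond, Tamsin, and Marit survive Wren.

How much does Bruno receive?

Florian takes three-eighths of $120,000 = $45,000. The remaining $75,000 passes to the descendants.
The descendants' portion ($75,000) is divided into 5 shares of $15,000: Desmond, Tamsin, and Marit each take $15,000; Zephyr's $15,000 share passes to Zephyr's issue; Henrik's $15,000 share passes to Henrik's issue.
Zephyr's share ($15,000) is divided into 2 shares of $7,500: Willa and Isolde each take $7,500.
Henrik's share ($15,000) is divided into 3 shares of $5,000: Ronan, Bruno, and Csilla each take $5,000.

Bruno receives $5,000.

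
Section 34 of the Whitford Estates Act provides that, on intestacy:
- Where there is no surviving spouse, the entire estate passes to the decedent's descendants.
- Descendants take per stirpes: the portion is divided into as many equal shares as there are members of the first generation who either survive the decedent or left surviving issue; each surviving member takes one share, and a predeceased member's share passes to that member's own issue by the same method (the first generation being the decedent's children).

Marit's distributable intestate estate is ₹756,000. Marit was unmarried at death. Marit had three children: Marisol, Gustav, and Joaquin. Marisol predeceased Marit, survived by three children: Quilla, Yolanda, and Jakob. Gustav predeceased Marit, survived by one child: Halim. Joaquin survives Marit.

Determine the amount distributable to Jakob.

Jakob receives ₹84,000.

The entire ₹756,000 passes to the descendants.
That amount (₹756,000) is divided into 3 shares of ₹252,000: Joaquin takes ₹252,000; Marisol's ₹252,000 share passes to Marisol's issue; Gustav's ₹252,000 share passes to Gustav's issue.
Marisol's share (₹252,000) is divided into 3 shares of ₹84,000: Quilla, Yolanda, and Jakob each take ₹84,000.
Gustav's share (₹252,000) passes entirely to Halim.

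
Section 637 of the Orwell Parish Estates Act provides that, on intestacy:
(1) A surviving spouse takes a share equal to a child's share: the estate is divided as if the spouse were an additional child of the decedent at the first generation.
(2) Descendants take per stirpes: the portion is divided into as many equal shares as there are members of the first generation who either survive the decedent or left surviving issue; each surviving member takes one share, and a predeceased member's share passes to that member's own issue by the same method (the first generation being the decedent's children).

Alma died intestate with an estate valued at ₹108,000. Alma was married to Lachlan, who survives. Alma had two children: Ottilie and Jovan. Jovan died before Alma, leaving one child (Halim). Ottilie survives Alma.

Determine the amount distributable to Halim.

The spouse counts as an additional share at the children's level, so there are 3 primary shares of ₹36,000. Lachlan takes one such share (₹36,000).
The children's combined portion (₹72,000) is divided into 2 shares of ₹36,000: Ottilie takes ₹36,000; Jovan's ₹36,000 share passes to Jovan's issue.
Jovan's share (₹36,000) passes entirely to Halim.

Halim receives ₹36,000.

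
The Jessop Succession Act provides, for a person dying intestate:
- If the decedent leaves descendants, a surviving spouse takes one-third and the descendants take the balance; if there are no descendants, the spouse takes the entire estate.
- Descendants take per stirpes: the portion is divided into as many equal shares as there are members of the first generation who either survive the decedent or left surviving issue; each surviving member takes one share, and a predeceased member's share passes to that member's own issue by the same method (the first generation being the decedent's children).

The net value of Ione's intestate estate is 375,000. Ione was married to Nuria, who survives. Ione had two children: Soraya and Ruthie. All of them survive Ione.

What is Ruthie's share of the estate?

Ruthie receives 125,000.

Nuria takes one-third of 375,000 = 125,000. The remaining 250,000 passes to the descendants.
The descendants' portion (250,000) is divided into 2 shares of 125,000: Soraya and Ruthie each take 125,000.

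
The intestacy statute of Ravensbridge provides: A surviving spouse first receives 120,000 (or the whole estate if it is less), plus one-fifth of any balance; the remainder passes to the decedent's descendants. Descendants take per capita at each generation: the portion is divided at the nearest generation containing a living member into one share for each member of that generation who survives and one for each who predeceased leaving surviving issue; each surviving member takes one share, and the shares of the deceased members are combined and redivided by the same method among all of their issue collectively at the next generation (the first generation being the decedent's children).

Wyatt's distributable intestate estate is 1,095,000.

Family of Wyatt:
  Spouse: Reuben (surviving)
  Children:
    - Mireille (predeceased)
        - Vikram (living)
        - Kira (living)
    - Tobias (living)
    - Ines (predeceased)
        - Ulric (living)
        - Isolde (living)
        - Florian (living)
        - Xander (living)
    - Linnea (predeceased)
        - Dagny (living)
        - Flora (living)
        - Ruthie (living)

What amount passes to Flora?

Reuben first takes 120,000, leaving a balance of 975,000. Reuben then takes one-fifth of the balance (195,000), for a total of 315,000. The remaining 780,000 passes to the descendants.
The descendants' portion (780,000) is divided at the children's generation into 4 shares of 195,000. Tobias takes 195,000. The 3 shares of the deceased (Mireille, Ines, and Linnea) are combined into a pool of 585,000.
That pool (585,000) is divided at the grandchildren's generation equally among Vikram, Kira, Ulric, Isolde, Florian, Xander, Dagny, Flora, and Ruthie: 65,000 each.

Flora receives 65,000.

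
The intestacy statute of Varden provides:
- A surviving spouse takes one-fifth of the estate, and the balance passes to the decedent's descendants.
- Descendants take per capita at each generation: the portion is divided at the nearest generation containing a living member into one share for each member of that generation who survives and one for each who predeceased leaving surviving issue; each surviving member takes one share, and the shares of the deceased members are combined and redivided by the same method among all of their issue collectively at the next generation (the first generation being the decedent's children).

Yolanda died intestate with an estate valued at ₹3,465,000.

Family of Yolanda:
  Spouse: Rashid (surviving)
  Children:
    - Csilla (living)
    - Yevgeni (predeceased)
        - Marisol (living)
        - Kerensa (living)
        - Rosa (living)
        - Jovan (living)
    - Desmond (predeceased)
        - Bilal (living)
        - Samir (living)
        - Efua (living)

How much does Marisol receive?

Marisol receives ₹264,000.

Rashid takes one-fifth of ₹3,465,000 = ₹693,000. The remaining ₹2,772,000 passes to the descendants.
The descendants' portion (₹2,772,000) is divided at the children's generation into 3 shares of ₹924,000. Csilla takes ₹924,000. The 2 shares of the deceased (Yevgeni and Desmond) are combined into a pool of ₹1,848,000.
That pool (₹1,848,000) is divided at the grandchildren's generation equally among Marisol, Kerensa, Rosa, Jovan, Bilal, Samir, and Efua: ₹264,000 each.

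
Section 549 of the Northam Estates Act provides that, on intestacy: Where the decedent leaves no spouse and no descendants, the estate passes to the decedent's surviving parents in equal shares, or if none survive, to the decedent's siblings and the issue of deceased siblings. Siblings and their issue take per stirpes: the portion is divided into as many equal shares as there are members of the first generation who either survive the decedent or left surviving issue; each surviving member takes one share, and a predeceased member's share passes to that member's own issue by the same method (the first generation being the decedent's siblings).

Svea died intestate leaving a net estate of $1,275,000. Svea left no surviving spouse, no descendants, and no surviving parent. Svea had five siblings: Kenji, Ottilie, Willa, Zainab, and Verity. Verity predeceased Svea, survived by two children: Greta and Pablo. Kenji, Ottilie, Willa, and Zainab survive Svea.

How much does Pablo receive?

The entire $1,275,000 passes to the siblings and their issue.
That amount ($1,275,000) is divided into 5 shares of $255,000: Kenji, Ottilie, Willa, and Zainab each take $255,000; Verity's $255,000 share passes to Verity's issue.
Verity's share ($255,000) is divided into 2 shares of $127,500: Greta and Pablo each take $127,500.

Pablo receives $127,500.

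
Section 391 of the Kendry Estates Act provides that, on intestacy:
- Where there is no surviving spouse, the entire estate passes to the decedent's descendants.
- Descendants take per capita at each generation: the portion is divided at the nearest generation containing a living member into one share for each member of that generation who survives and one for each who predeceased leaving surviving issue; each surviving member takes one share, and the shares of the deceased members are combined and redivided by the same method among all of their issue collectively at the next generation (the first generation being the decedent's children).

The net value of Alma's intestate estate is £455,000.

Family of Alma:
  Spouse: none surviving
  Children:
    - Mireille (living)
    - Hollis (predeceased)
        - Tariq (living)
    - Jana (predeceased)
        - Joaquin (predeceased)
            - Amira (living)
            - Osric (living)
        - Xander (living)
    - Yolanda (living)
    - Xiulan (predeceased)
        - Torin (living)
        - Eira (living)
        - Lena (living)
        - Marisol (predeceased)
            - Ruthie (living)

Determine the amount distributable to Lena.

Lena receives £39,000.

The entire £455,000 passes to the descendants.
That amount (£455,000) is divided at the children's generation into 5 shares of £91,000. Mireille and Yolanda each take £91,000. The 3 shares of the deceased (Hollis, Jana, and Xiulan) are combined into a pool of £273,000.
That pool (£273,000) is divided at the grandchildren's generation into 7 shares of £39,000. Tariq, Xander, Torin, Eira, and Lena each take £39,000. The 2 shares of the deceased (Joaquin and Marisol) are combined into a pool of £78,000.
That pool (£78,000) is divided at the great-grandchildren's generation equally among Amira, Osric, and Ruthie: £26,000 each.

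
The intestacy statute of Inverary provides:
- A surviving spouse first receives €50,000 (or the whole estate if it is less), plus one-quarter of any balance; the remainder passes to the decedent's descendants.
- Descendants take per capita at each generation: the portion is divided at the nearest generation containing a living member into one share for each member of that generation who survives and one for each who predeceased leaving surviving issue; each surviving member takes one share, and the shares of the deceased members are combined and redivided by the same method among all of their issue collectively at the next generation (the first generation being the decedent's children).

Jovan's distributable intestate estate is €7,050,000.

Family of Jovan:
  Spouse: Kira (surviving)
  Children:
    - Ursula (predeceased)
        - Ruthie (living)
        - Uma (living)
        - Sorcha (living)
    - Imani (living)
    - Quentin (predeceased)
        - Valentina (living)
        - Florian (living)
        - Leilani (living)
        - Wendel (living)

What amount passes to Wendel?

Wendel receives €500,000.

Kira first takes €50,000, leaving a balance of €7,000,000. Kira then takes one-quarter of the balance (€1,750,000), for a total of €1,800,000. The remaining €5,250,000 passes to the descendants.
The descendants' portion (€5,250,000) is divided at the children's generation into 3 shares of €1,750,000. Imani takes €1,750,000. The 2 shares of the deceased (Ursula and Quentin) are combined into a pool of €3,500,000.
That pool (€3,500,000) is divided at the grandchildren's generation equally among Ruthie, Uma, Sorcha, Valentina, Florian, Leilani, and Wendel: €500,000 each.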